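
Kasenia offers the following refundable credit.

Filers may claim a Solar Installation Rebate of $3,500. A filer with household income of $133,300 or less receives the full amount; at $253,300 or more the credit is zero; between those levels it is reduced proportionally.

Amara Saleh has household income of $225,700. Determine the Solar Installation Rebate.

Solar Installation Rebate: $225,700 is $92,400 into a $120,000 phase-out range, leaving 27,600/120,000 of the credit: $3,500 × 27,600/120,000 = $805.

$805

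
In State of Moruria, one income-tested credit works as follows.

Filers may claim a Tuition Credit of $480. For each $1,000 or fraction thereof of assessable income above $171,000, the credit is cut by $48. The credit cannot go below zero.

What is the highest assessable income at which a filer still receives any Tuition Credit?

$180,000

After 9 increments the reduction is 9 × $48 = $432, leaving $48; one more increment wipes it out. Increment 9 ends at excess 9 × $1,000 = $9,000, so the highest qualifying income is $171,000 + $9,000 = $180,000.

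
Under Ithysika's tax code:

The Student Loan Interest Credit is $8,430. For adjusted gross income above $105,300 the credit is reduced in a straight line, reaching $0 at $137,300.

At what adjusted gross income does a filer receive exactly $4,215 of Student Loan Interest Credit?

$4,215 is 4,215/8,430 of the full $8,430, so 4,215/8,430 of the $32,000 range has been used: income = $105,300 + $32,000 × 4,215/8,430 = $121,300.

$121,300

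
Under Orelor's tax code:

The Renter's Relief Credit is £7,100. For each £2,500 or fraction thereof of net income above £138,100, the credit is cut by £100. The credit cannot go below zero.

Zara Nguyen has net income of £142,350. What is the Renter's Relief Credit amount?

£6,900

Renter's Relief Credit: income exceeds £138,100 by £4,250, which is 2 full-or-partial £2,500 increments; reduction = 2 × £100 = £200, leaving £6,900.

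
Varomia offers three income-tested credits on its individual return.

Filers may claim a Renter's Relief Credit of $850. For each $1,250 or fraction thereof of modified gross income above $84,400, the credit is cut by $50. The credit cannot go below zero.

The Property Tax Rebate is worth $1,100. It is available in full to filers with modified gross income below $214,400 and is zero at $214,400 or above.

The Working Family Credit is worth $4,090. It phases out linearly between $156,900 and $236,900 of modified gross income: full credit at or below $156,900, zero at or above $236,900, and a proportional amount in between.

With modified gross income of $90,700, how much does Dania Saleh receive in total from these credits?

$5,740

Renter's Relief Credit: income exceeds $84,400 by $6,300, which is 6 full-or-partial $1,250 increments; reduction = 6 × $50 = $300, leaving $550.
Property Tax Rebate: $90,700 is below the $214,400 cutoff, so the full $1,100 applies.
Working Family Credit: $90,700 is at or below the $156,900 threshold, so the full $4,090 applies.
Total: $550 + $1,100 + $4,090 = $5,740.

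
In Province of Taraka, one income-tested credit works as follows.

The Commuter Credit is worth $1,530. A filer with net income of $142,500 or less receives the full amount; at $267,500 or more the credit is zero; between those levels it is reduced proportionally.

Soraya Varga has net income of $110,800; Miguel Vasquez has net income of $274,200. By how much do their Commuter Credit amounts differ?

Soraya ($110,800): Commuter Credit: $110,800 is at or below the $142,500 threshold, so the full $1,530 applies.
Miguel ($274,200): Commuter Credit: $274,200 is at or above $267,500, so the credit is $0.
Difference: |$1,530 − $0| = $1,530.

$1,530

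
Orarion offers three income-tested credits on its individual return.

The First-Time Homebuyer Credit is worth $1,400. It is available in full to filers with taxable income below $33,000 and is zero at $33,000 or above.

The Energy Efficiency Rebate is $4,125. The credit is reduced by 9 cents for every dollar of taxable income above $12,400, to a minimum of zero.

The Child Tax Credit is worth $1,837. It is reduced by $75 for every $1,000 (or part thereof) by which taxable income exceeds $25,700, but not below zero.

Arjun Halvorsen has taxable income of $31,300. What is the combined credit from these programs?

First-Time Homebuyer Credit: $31,300 is below the $33,000 cutoff, so the full $1,400 applies.
Energy Efficiency Rebate: 9% of the $18,900 excess over $12,400 is $1,701; credit = $4,125 − $1,701 = $2,424.
Child Tax Credit: income exceeds $25,700 by $5,600, which is 6 full-or-partial $1,000 increments; reduction = 6 × $75 = $450, leaving $1,387.
Total: $1,400 + $2,424 + $1,387 = $5,211.

$5,211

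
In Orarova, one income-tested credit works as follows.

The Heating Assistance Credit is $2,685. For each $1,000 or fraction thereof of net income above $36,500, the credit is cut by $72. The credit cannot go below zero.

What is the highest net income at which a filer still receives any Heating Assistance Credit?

$73,500

After 37 increments the reduction is 37 × $72 = $2,664, leaving $21; one more increment wipes it out. Increment 37 ends at excess 37 × $1,000 = $37,000, so the highest qualifying income is $36,500 + $37,000 = $73,500.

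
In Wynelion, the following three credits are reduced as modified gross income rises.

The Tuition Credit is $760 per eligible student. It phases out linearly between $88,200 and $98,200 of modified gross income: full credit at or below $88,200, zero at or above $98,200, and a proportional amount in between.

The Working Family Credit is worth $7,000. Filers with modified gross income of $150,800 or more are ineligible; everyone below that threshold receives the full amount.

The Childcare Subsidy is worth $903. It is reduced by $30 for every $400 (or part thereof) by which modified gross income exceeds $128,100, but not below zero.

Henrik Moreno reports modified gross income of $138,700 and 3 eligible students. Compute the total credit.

$7,093

Tuition Credit: base = 3 × $760 = $2,280. $138,700 is at or above $98,200, so the credit is $0.
Working Family Credit: $138,700 is below the $150,800 cutoff, so the full $7,000 applies.
Childcare Subsidy: income exceeds $128,100 by $10,600, which is 27 full-or-partial $400 increments; reduction = 27 × $30 = $810, leaving $93.
Total: $0 + $7,000 + $93 = $7,093.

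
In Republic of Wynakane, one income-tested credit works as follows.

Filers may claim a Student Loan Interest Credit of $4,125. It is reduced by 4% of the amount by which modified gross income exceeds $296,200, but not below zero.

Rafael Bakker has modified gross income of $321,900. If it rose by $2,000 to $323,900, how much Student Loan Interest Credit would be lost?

$80

At $321,900 — 4% of the $25,700 excess over $296,200 is $1,028; credit = $4,125 − $1,028 = $3,097.
At $323,900 — 4% of the $27,700 excess over $296,200 is $1,108; credit = $4,125 − $1,108 = $3,017.
Lost: $3,097 − $3,017 = $80.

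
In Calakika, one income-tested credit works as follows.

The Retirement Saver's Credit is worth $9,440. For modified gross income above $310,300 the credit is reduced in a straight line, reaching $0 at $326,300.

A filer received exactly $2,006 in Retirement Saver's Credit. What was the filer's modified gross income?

$322,900

$2,006 is 2,006/9,440 of the full $9,440, so 7,434/9,440 of the $16,000 range has been used: income = $310,300 + $16,000 × 7,434/9,440 = $322,900.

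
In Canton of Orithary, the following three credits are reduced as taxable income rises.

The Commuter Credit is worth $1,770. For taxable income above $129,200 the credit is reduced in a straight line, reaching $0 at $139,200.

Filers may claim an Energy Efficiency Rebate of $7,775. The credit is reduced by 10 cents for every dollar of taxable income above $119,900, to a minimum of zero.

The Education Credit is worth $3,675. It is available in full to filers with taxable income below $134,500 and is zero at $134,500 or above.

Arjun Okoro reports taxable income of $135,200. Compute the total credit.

Commuter Credit: $135,200 is $6,000 into a $10,000 phase-out range, leaving 4,000/10,000 of the credit: $1,770 × 4,000/10,000 = $708.
Energy Efficiency Rebate: 10% of the $15,300 excess over $119,900 is $1,530; credit = $7,775 − $1,530 = $6,245.
Education Credit: $135,200 meets or exceeds the $134,500 cutoff, so the credit is $0.
Total: $708 + $6,245 + $0 = $6,953.

$6,953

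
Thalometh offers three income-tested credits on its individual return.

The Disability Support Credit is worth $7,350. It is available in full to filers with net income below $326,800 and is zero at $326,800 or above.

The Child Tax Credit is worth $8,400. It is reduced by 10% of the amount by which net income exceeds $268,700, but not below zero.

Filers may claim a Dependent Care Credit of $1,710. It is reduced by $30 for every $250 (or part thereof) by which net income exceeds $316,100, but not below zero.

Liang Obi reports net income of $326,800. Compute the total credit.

$3,010

Disability Support Credit: $326,800 meets or exceeds the $326,800 cutoff, so the credit is $0.
Child Tax Credit: 10% of the $58,100 excess over $268,700 is $5,810; credit = $8,400 − $5,810 = $2,590.
Dependent Care Credit: income exceeds $316,100 by $10,700, which is 43 full-or-partial $250 increments; reduction = 43 × $30 = $1,290, leaving $420.
Total: $0 + $2,590 + $420 = $3,010.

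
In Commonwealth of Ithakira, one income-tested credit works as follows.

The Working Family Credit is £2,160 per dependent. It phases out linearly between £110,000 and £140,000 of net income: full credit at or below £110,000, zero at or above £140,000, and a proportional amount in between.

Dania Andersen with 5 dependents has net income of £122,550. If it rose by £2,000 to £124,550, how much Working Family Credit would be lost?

At £122,550 — base = 5 × £2,160 = £10,800. £122,550 is £12,550 into a £30,000 phase-out range, leaving 17,450/30,000 of the credit: £10,800 × 17,450/30,000 = £6,282.
At £124,550 — base = 5 × £2,160 = £10,800. £124,550 is £14,550 into a £30,000 phase-out range, leaving 15,450/30,000 of the credit: £10,800 × 15,450/30,000 = £5,562.
Lost: £6,282 − £5,562 = £720.

£720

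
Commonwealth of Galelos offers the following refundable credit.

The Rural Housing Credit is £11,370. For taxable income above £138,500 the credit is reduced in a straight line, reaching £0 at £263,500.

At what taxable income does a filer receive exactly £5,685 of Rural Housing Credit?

£5,685 is 5,685/11,370 of the full £11,370, so 5,685/11,370 of the £125,000 range has been used: income = £138,500 + £125,000 × 5,685/11,370 = £201,000.

£201,000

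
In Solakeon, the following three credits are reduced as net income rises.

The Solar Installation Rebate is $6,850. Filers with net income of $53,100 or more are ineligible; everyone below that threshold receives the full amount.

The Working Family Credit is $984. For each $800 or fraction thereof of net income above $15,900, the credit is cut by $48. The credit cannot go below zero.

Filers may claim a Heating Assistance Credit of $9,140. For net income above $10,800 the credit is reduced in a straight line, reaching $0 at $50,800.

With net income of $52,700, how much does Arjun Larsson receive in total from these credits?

$6,850

Solar Installation Rebate: $52,700 is below the $53,100 cutoff, so the full $6,850 applies.
Working Family Credit: income exceeds $15,900 by $36,800 → 46 increments × $48 = $2,208 ≥ base, so the credit is $0.
Heating Assistance Credit: $52,700 is at or above $50,800, so the credit is $0.
Total: $6,850 + $0 + $0 = $6,850.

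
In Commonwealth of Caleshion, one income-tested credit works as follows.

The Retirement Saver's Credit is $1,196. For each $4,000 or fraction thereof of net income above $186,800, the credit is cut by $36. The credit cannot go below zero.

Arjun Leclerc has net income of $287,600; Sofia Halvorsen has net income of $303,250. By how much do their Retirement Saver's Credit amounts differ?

Arjun ($287,600): Retirement Saver's Credit: income exceeds $186,800 by $100,800, which is 26 full-or-partial $4,000 increments; reduction = 26 × $36 = $936, leaving $260.
Sofia ($303,250): Retirement Saver's Credit: income exceeds $186,800 by $116,450, which is 30 full-or-partial $4,000 increments; reduction = 30 × $36 = $1,080, leaving $116.
Difference: |$260 − $116| = $144.

$144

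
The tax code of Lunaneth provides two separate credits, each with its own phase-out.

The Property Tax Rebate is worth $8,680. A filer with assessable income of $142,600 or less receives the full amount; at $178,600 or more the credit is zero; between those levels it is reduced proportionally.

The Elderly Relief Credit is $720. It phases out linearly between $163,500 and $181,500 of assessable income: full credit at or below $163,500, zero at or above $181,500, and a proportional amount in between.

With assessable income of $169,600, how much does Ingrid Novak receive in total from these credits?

Property Tax Rebate: $169,600 is $27,000 into a $36,000 phase-out range, leaving 9,000/36,000 of the credit: $8,680 × 9,000/36,000 = $2,170.
Elderly Relief Credit: $169,600 is $6,100 into a $18,000 phase-out range, leaving 11,900/18,000 of the credit: $720 × 11,900/18,000 = $476.
Total: $2,170 + $476 = $2,646.

$2,646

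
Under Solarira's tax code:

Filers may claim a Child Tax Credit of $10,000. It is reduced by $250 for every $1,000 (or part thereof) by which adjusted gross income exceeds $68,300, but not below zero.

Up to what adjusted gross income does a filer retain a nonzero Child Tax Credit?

$107,300

After 39 increments the reduction is 39 × $250 = $9,750, leaving $250; one more increment wipes it out. Increment 39 ends at excess 39 × $1,000 = $39,000, so the highest qualifying income is $68,300 + $39,000 = $107,300.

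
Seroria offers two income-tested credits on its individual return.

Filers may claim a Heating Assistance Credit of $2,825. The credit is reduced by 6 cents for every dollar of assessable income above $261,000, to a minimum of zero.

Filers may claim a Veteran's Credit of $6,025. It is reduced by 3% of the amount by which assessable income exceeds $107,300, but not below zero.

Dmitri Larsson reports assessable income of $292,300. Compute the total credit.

$1,422

Heating Assistance Credit: 6% of the $31,300 excess over $261,000 is $1,878; credit = $2,825 − $1,878 = $947.
Veteran's Credit: 3% of the $185,000 excess over $107,300 is $5,550; credit = $6,025 − $5,550 = $475.
Total: $947 + $475 = $1,422.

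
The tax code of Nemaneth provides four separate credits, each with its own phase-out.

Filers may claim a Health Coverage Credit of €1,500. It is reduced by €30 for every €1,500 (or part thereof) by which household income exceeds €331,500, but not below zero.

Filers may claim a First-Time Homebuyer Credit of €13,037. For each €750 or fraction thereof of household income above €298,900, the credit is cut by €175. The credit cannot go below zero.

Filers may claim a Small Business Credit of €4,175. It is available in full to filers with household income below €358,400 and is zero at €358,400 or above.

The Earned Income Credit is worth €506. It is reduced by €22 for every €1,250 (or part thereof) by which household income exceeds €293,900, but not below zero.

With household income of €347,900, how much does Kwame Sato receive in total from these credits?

Health Coverage Credit: income exceeds €331,500 by €16,400, which is 11 full-or-partial €1,500 increments; reduction = 11 × €30 = €330, leaving €1,170.
First-Time Homebuyer Credit: income exceeds €298,900 by €49,000, which is 66 full-or-partial €750 increments; reduction = 66 × €175 = €11,550, leaving €1,487.
Small Business Credit: €347,900 is below the €358,400 cutoff, so the full €4,175 applies.
Earned Income Credit: income exceeds €293,900 by €54,000 → 44 increments × €22 = €968 ≥ base, so the credit is €0.
Total: €1,170 + €1,487 + €4,175 + €0 = €6,832.

€6,832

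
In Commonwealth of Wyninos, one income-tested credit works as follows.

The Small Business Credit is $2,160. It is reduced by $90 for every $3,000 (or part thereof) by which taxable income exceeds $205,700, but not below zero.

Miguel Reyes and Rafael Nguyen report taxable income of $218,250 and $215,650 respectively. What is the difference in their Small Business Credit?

Miguel ($218,250): Small Business Credit: income exceeds $205,700 by $12,550, which is 5 full-or-partial $3,000 increments; reduction = 5 × $90 = $450, leaving $1,710.
Rafael ($215,650): Small Business Credit: income exceeds $205,700 by $9,950, which is 4 full-or-partial $3,000 increments; reduction = 4 × $90 = $360, leaving $1,800.
Difference: |$1,710 − $1,800| = $90.

$90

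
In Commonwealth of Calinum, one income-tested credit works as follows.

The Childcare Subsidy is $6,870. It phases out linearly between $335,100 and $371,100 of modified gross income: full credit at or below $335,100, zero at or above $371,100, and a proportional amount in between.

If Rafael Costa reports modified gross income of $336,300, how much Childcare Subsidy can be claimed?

$6,641

Childcare Subsidy: $336,300 is $1,200 into a $36,000 phase-out range, leaving 34,800/36,000 of the credit: $6,870 × 34,800/36,000 = $6,641.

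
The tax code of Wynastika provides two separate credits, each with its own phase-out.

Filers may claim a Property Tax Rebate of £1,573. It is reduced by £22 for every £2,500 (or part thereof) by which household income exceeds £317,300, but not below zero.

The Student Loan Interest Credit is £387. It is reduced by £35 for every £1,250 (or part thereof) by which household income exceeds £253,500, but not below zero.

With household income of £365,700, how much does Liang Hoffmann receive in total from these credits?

Property Tax Rebate: income exceeds £317,300 by £48,400, which is 20 full-or-partial £2,500 increments; reduction = 20 × £22 = £440, leaving £1,133.
Student Loan Interest Credit: income exceeds £253,500 by £112,200 → 90 increments × £35 = £3,150 ≥ base, so the credit is £0.
Total: £1,133 + £0 = £1,133.

£1,133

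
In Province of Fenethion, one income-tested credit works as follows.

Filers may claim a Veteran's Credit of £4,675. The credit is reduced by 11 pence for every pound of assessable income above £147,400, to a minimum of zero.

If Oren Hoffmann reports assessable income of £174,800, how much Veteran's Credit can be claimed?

Veteran's Credit: 11% of the £27,400 excess over £147,400 is £3,014; credit = £4,675 − £3,014 = £1,661.

£1,661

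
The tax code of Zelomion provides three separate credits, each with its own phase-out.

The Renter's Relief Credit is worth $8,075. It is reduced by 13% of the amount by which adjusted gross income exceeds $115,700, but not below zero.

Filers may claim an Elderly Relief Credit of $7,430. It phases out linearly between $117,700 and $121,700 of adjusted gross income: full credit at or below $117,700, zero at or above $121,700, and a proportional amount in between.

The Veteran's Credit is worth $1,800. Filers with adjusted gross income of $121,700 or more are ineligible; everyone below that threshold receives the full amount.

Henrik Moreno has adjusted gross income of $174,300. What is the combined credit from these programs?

Renter's Relief Credit: 13% of the $58,600 excess over $115,700 is $7,618; credit = $8,075 − $7,618 = $457.
Elderly Relief Credit: $174,300 is at or above $121,700, so the credit is $0.
Veteran's Credit: $174,300 meets or exceeds the $121,700 cutoff, so the credit is $0.
Total: $457 + $0 + $0 = $457.

$457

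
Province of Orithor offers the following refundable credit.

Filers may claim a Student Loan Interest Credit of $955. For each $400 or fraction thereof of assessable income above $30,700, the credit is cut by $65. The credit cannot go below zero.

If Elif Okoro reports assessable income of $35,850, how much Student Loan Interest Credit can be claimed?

$110

Student Loan Interest Credit: income exceeds $30,700 by $5,150, which is 13 full-or-partial $400 increments; reduction = 13 × $65 = $845, leaving $110.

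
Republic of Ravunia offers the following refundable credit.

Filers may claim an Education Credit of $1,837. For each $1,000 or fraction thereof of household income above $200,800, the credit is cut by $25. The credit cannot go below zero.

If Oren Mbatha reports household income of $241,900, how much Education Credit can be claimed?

$787

Education Credit: income exceeds $200,800 by $41,100, which is 42 full-or-partial $1,000 increments; reduction = 42 × $25 = $1,050, leaving $787.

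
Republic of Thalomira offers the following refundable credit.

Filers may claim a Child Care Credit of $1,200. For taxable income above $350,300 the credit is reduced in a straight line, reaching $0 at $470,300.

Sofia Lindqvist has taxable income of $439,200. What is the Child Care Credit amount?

$311

Child Care Credit: $439,200 is $88,900 into a $120,000 phase-out range, leaving 31,100/120,000 of the credit: $1,200 × 31,100/120,000 = $311.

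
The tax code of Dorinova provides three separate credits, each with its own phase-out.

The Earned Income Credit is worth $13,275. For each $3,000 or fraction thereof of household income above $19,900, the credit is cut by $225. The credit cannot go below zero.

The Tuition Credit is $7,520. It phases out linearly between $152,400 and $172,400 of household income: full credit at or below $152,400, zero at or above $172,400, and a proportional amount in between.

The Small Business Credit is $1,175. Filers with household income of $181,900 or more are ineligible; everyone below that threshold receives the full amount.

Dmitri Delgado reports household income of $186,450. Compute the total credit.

$675

Earned Income Credit: income exceeds $19,900 by $166,550, which is 56 full-or-partial $3,000 increments; reduction = 56 × $225 = $12,600, leaving $675.
Tuition Credit: $186,450 is at or above $172,400, so the credit is $0.
Small Business Credit: $186,450 meets or exceeds the $181,900 cutoff, so the credit is $0.
Total: $675 + $0 + $0 = $675.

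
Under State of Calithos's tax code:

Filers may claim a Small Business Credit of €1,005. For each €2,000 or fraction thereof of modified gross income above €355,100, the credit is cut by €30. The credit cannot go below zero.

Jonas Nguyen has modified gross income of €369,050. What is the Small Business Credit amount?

Small Business Credit: income exceeds €355,100 by €13,950, which is 7 full-or-partial €2,000 increments; reduction = 7 × €30 = €210, leaving €795.

€795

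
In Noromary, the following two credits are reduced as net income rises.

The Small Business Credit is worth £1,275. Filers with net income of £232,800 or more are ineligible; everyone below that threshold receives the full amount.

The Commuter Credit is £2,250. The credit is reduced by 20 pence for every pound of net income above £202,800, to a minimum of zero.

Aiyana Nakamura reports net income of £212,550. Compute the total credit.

£1,575

Small Business Credit: £212,550 is below the £232,800 cutoff, so the full £1,275 applies.
Commuter Credit: 20% of the £9,750 excess over £202,800 is £1,950; credit = £2,250 − £1,950 = £300.
Total: £1,275 + £300 = £1,575.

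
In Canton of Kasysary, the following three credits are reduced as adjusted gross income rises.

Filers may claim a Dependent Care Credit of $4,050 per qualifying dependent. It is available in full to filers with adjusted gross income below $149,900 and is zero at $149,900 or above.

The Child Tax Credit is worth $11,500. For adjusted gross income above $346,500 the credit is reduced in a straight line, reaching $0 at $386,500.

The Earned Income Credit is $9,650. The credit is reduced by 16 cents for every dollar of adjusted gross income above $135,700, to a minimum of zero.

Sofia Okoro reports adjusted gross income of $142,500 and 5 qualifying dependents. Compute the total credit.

Dependent Care Credit: base = 5 × $4,050 = $20,250. $142,500 is below the $149,900 cutoff, so the full $20,250 applies.
Child Tax Credit: $142,500 is at or below the $346,500 threshold, so the full $11,500 applies.
Earned Income Credit: 16% of the $6,800 excess over $135,700 is $1,088; credit = $9,650 − $1,088 = $8,562.
Total: $20,250 + $11,500 + $8,562 = $40,312.

$40,312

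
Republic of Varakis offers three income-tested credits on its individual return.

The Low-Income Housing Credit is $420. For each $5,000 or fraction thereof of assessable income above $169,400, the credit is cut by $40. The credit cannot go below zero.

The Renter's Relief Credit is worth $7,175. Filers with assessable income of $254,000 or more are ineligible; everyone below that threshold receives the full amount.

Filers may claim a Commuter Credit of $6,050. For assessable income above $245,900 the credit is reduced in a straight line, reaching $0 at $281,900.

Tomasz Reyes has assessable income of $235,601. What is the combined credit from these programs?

$13,225

Low-Income Housing Credit: income exceeds $169,400 by $66,201 → 14 increments × $40 = $560 ≥ base, so the credit is $0.
Renter's Relief Credit: $235,601 is below the $254,000 cutoff, so the full $7,175 applies.
Commuter Credit: $235,601 is at or below the $245,900 threshold, so the full $6,050 applies.
Total: $0 + $7,175 + $6,050 = $13,225.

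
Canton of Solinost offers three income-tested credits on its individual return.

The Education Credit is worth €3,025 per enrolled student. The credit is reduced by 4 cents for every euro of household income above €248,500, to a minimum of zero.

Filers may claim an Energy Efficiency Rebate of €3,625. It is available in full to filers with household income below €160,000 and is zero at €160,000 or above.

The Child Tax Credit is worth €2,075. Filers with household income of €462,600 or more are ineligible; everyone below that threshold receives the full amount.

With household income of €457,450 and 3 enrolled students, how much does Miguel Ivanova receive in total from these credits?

€2,792

Education Credit: base = 3 × €3,025 = €9,075. 4% of the €208,950 excess over €248,500 is €8,358; credit = €9,075 − €8,358 = €717.
Energy Efficiency Rebate: €457,450 meets or exceeds the €160,000 cutoff, so the credit is €0.
Child Tax Credit: €457,450 is below the €462,600 cutoff, so the full €2,075 applies.
Total: €717 + €0 + €2,075 = €2,792.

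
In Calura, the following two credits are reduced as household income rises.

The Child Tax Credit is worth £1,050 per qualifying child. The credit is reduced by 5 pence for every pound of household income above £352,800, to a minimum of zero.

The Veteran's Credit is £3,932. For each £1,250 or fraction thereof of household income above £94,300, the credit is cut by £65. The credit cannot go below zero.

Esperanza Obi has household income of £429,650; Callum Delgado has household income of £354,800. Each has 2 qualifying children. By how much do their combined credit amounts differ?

£2,000

Esperanza (£429,650): Child Tax Credit: base = 2 × £1,050 = £2,100. 5% of the £76,850 excess over £352,800 is £3,842.50 ≥ base, so the credit is £0. Veteran's Credit: income exceeds £94,300 by £335,350 → 269 increments × £65 = £17,485 ≥ base, so the credit is £0. total £0 + £0 = £0
Callum (£354,800): Child Tax Credit: base = 2 × £1,050 = £2,100. 5% of the £2,000 excess over £352,800 is £100; credit = £2,100 − £100 = £2,000. Veteran's Credit: income exceeds £94,300 by £260,500 → 209 increments × £65 = £13,585 ≥ base, so the credit is £0. total £2,000 + £0 = £2,000
Difference: |£0 − £2,000| = £2,000.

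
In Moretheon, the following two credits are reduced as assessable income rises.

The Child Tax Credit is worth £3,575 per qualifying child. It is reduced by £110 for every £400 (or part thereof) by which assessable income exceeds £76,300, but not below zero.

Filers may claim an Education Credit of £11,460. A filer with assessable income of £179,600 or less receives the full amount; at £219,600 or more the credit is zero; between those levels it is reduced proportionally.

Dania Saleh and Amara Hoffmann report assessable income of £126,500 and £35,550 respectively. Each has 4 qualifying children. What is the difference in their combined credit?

£13,860

Dania (£126,500): Child Tax Credit: base = 4 × £3,575 = £14,300. income exceeds £76,300 by £50,200, which is 126 full-or-partial £400 increments; reduction = 126 × £110 = £13,860, leaving £440. Education Credit: £126,500 is at or below the £179,600 threshold, so the full £11,460 applies. total £440 + £11,460 = £11,900
Amara (£35,550): Child Tax Credit: base = 4 × £3,575 = £14,300. £35,550 is at or below the £76,300 threshold, so the full £14,300 applies. Education Credit: £35,550 is at or below the £179,600 threshold, so the full £11,460 applies. total £14,300 + £11,460 = £25,760
Difference: |£11,900 − £25,760| = £13,860.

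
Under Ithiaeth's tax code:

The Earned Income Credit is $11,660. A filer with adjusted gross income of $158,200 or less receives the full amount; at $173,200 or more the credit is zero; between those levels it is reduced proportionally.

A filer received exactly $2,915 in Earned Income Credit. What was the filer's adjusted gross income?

$169,450

$2,915 is 2,915/11,660 of the full $11,660, so 8,745/11,660 of the $15,000 range has been used: income = $158,200 + $15,000 × 8,745/11,660 = $169,450.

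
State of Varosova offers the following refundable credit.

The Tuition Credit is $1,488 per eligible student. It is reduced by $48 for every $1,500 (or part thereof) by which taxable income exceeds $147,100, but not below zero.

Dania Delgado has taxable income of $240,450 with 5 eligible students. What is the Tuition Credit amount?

Tuition Credit: base = 5 × $1,488 = $7,440. income exceeds $147,100 by $93,350, which is 63 full-or-partial $1,500 increments; reduction = 63 × $48 = $3,024, leaving $4,416.

$4,416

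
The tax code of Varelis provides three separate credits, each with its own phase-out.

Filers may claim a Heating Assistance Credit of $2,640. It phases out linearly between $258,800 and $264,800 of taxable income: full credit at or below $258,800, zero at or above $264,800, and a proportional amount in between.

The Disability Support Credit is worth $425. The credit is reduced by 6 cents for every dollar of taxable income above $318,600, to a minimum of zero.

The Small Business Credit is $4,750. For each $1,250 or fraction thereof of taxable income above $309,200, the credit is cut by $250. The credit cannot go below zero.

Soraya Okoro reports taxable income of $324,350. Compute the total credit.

Heating Assistance Credit: $324,350 is at or above $264,800, so the credit is $0.
Disability Support Credit: 6% of the $5,750 excess over $318,600 is $345; credit = $425 − $345 = $80.
Small Business Credit: income exceeds $309,200 by $15,150, which is 13 full-or-partial $1,250 increments; reduction = 13 × $250 = $3,250, leaving $1,500.
Total: $0 + $80 + $1,500 = $1,580.

$1,580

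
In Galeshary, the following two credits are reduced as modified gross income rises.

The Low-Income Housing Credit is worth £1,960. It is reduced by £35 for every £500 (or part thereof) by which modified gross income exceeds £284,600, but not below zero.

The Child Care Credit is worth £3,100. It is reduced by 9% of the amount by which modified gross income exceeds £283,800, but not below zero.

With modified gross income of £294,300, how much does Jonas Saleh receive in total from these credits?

£3,415

Low-Income Housing Credit: income exceeds £284,600 by £9,700, which is 20 full-or-partial £500 increments; reduction = 20 × £35 = £700, leaving £1,260.
Child Care Credit: 9% of the £10,500 excess over £283,800 is £945; credit = £3,100 − £945 = £2,155.
Total: £1,260 + £2,155 = £3,415.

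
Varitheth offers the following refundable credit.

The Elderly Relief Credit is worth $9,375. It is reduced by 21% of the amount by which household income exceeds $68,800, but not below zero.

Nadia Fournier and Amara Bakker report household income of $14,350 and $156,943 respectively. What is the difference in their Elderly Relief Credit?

Nadia ($14,350): Elderly Relief Credit: $14,350 is at or below the $68,800 threshold, so the full $9,375 applies.
Amara ($156,943): Elderly Relief Credit: 21% of the $88,143 excess over $68,800 is $18,510.03 ≥ base, so the credit is $0.
Difference: |$9,375 − $0| = $9,375.

$9,375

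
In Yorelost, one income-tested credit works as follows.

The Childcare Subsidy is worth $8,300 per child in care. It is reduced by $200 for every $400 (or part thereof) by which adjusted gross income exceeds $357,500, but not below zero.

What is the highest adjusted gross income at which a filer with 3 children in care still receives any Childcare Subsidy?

Full credit = 3 × $8,300 = $24,900.
After 124 increments the reduction is 124 × $200 = $24,800, leaving $100; one more increment wipes it out. Increment 124 ends at excess 124 × $400 = $49,600, so the highest qualifying income is $357,500 + $49,600 = $407,100.

$407,100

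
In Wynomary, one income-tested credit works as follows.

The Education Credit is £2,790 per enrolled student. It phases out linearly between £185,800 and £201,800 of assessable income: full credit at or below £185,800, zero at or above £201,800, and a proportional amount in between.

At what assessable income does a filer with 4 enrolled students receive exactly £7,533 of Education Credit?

£191,000

Full credit = 4 × £2,790 = £11,160.
£7,533 is 7,533/11,160 of the full £11,160, so 3,627/11,160 of the £16,000 range has been used: income = £185,800 + £16,000 × 3,627/11,160 = £191,000.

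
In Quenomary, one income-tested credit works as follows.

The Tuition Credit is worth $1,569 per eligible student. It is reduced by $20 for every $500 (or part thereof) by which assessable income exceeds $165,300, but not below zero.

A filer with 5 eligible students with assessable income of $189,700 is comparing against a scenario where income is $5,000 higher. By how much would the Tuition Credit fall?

$200

At $189,700 — base = 5 × $1,569 = $7,845. income exceeds $165,300 by $24,400, which is 49 full-or-partial $500 increments; reduction = 49 × $20 = $980, leaving $6,865.
At $194,700 — base = 5 × $1,569 = $7,845. income exceeds $165,300 by $29,400, which is 59 full-or-partial $500 increments; reduction = 59 × $20 = $1,180, leaving $6,665.
Lost: $6,865 − $6,665 = $200.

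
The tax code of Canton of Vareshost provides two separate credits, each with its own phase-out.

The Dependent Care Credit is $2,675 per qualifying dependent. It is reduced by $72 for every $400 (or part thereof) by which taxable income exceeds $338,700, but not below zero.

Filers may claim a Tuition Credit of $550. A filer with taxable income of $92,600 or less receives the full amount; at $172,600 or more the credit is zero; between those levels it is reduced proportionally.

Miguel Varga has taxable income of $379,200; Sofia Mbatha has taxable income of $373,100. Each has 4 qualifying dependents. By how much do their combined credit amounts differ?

$1,152

Miguel ($379,200): Dependent Care Credit: base = 4 × $2,675 = $10,700. income exceeds $338,700 by $40,500, which is 102 full-or-partial $400 increments; reduction = 102 × $72 = $7,344, leaving $3,356. Tuition Credit: $379,200 is at or above $172,600, so the credit is $0. total $3,356 + $0 = $3,356
Sofia ($373,100): Dependent Care Credit: base = 4 × $2,675 = $10,700. income exceeds $338,700 by $34,400, which is 86 full-or-partial $400 increments; reduction = 86 × $72 = $6,192, leaving $4,508. Tuition Credit: $373,100 is at or above $172,600, so the credit is $0. total $4,508 + $0 = $4,508
Difference: |$3,356 − $4,508| = $1,152.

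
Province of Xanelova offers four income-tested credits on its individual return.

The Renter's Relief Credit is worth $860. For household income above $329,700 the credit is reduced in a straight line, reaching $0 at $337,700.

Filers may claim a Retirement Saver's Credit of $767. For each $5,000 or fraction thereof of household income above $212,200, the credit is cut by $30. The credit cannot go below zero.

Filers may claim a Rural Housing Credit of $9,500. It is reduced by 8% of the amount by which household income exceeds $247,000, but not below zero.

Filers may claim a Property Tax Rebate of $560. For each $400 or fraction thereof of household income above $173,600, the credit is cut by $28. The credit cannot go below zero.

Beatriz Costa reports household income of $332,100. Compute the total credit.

$3,341

Renter's Relief Credit: $332,100 is $2,400 into a $8,000 phase-out range, leaving 5,600/8,000 of the credit: $860 × 5,600/8,000 = $602.
Retirement Saver's Credit: income exceeds $212,200 by $119,900, which is 24 full-or-partial $5,000 increments; reduction = 24 × $30 = $720, leaving $47.
Rural Housing Credit: 8% of the $85,100 excess over $247,000 is $6,808; credit = $9,500 − $6,808 = $2,692.
Property Tax Rebate: income exceeds $173,600 by $158,500 → 397 increments × $28 = $11,116 ≥ base, so the credit is $0.
Total: $602 + $47 + $2,692 + $0 = $3,341.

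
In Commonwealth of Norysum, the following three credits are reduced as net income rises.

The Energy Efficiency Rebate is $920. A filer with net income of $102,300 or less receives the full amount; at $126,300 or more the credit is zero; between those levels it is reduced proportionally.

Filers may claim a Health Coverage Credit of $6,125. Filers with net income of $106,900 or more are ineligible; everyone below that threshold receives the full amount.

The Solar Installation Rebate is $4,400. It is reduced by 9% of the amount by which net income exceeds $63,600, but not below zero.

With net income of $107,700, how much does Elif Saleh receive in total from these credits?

Energy Efficiency Rebate: $107,700 is $5,400 into a $24,000 phase-out range, leaving 18,600/24,000 of the credit: $920 × 18,600/24,000 = $713.
Health Coverage Credit: $107,700 meets or exceeds the $106,900 cutoff, so the credit is $0.
Solar Installation Rebate: 9% of the $44,100 excess over $63,600 is $3,969; credit = $4,400 − $3,969 = $431.
Total: $713 + $0 + $431 = $1,144.

$1,144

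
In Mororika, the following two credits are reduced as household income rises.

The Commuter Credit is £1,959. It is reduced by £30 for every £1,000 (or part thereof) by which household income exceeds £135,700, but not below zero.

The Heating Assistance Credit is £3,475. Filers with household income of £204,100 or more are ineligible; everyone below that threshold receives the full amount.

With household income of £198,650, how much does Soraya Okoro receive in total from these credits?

Commuter Credit: income exceeds £135,700 by £62,950, which is 63 full-or-partial £1,000 increments; reduction = 63 × £30 = £1,890, leaving £69.
Heating Assistance Credit: £198,650 is below the £204,100 cutoff, so the full £3,475 applies.
Total: £69 + £3,475 = £3,544.

£3,544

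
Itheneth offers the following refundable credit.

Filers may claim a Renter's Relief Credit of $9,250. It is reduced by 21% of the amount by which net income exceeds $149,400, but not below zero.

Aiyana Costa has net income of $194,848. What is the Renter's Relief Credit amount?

Renter's Relief Credit: 21% of the $45,448 excess over $149,400 is $9,544.08 ≥ base, so the credit is $0.

$0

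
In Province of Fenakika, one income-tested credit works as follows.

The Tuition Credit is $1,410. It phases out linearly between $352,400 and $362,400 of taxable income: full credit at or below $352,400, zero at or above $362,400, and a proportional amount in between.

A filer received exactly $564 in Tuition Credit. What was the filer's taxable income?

$564 is 564/1,410 of the full $1,410, so 846/1,410 of the $10,000 range has been used: income = $352,400 + $10,000 × 846/1,410 = $358,400.

$358,400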